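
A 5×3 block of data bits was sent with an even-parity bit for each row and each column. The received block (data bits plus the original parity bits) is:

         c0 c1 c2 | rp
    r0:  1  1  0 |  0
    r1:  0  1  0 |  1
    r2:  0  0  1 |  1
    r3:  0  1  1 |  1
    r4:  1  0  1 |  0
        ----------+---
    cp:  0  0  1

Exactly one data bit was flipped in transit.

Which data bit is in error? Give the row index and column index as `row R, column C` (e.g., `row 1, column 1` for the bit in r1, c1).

Recompute each row's even parity and compare to rp:
  r0: data parity 0, sent rp 0 → ok
  r1: data parity 1, sent rp 1 → ok
  r2: data parity 1, sent rp 1 → ok
  r3: data parity 0, sent rp 1 → mismatch
  r4: data parity 0, sent rp 0 → ok
Recompute each column's even parity and compare to cp:
  c0: data parity 0, sent cp 0 → ok
  c1: data parity 1, sent cp 0 → mismatch
  c2: data parity 1, sent cp 1 → ok
Exactly one row (r3) and one column (c1) fail → the flipped bit is at their intersection.

row 3, column 1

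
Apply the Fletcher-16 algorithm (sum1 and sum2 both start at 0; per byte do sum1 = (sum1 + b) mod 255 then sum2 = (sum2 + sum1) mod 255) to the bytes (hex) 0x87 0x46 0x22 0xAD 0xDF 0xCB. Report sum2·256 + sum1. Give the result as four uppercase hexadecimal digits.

A949

Running sums (mod 255):
  after byte 0 (0x87): sum1=135, sum2=135
  after byte 1 (0x46): sum1=205, sum2=85
  after byte 2 (0x22): sum1=239, sum2=69
  after byte 3 (0xAD): sum1=157, sum2=226
  after byte 4 (0xDF): sum1=125, sum2=96
  after byte 5 (0xCB): sum1=73, sum2=169
Checksum = sum2·256 + sum1 = 169·256 + 73 = 43337 = 0xA949.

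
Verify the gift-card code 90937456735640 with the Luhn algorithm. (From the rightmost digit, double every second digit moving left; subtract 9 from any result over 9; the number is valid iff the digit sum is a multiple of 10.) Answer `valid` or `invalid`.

valid

From the right, keep odd positions and double even positions (subtract 9 from any doubled value over 9):
  doubled (positions 2,4,...): 8 1 5 1 5 9 9 → sum 38
  kept (positions 1,3,...): 0 6 3 6 4 3 0 → sum 22
Total = 60.
60 mod 10 = 0, so the number is valid.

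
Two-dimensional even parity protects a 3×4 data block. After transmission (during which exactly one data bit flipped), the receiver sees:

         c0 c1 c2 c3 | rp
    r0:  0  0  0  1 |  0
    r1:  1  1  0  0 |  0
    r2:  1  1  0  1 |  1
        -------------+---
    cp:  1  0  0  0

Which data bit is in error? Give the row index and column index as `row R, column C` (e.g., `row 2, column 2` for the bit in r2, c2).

Recompute each row's even parity and compare to rp:
  r0: data parity 1, sent rp 0 → mismatch
  r1: data parity 0, sent rp 0 → ok
  r2: data parity 1, sent rp 1 → ok
Recompute each column's even parity and compare to cp:
  c0: data parity 0, sent cp 1 → mismatch
  c1: data parity 0, sent cp 0 → ok
  c2: data parity 0, sent cp 0 → ok
  c3: data parity 0, sent cp 0 → ok
Exactly one row (r0) and one column (c0) fail → the flipped bit is at their intersection.

row 0, column 0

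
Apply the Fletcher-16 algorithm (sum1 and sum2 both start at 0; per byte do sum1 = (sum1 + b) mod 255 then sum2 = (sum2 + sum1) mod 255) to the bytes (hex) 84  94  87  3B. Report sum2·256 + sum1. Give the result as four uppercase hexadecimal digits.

1ADB

Running sums (mod 255):
  after byte 0 (84): sum1=132, sum2=132
  after byte 1 (94): sum1=25, sum2=157
  after byte 2 (87): sum1=160, sum2=62
  after byte 3 (3B): sum1=219, sum2=26
Checksum = sum2·256 + sum1 = 26·256 + 219 = 6875 = 0x1ADB.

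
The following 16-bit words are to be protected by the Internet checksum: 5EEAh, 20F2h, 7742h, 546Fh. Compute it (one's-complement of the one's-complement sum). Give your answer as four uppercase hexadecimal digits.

One's-complement addition (fold any carry out of bit 15 back into bit 0):
  0x5EEA + 0x20F2 = 0x07FDC
  0x7FDC + 0x7742 = 0x0F71E
  0xF71E + 0x546F = 0x14B8D → wrap carry → 0x4B8E
One's-complement sum = 0x4B8E.
Checksum = ~0x4B8E & 0xFFFF = 0xB471.

B471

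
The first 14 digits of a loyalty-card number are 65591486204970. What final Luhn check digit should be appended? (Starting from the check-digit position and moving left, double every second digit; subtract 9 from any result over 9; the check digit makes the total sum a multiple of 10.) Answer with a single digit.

Partial digits right→left: 0 7 9 4 0 2 6 8 4 1 9 5 5 6
Double every second digit counting from the check-digit position (so the 1st, 3rd, 5th, ... of the partial from the right).
  doubled (with −9 where >9): 0 9 0 3 8 9 1 → sum 30
  kept as-is: 7 4 2 8 1 5 6 → sum 33
Total = 30 + 33 = 63.
Check digit = (10 − (63 mod 10)) mod 10 = 7.

7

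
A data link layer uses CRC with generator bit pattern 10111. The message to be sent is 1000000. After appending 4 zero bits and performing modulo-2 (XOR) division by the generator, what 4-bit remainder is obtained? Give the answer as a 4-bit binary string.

1000

Append 4 zeros: 10000000000. Divide by 10111 (XOR where the leading bit is 1):
  pos 0: 10000 XOR 10111 = 00111
  pos 2: 11100 XOR 10111 = 01011
  pos 3: 10110 XOR 10111 = 00001
Remainder (last 4 bits) = 1000. This is the CRC / FCS.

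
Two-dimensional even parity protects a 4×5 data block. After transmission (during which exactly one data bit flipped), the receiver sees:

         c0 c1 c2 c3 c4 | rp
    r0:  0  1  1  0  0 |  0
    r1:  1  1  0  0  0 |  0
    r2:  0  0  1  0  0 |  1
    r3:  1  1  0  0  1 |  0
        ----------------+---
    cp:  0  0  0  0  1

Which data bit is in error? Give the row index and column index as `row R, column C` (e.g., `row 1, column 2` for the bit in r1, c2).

row 3, column 1

Recompute each row's even parity and compare to rp:
  r0: data parity 0, sent rp 0 → ok
  r1: data parity 0, sent rp 0 → ok
  r2: data parity 1, sent rp 1 → ok
  r3: data parity 1, sent rp 0 → mismatch
Recompute each column's even parity and compare to cp:
  c0: data parity 0, sent cp 0 → ok
  c1: data parity 1, sent cp 0 → mismatch
  c2: data parity 0, sent cp 0 → ok
  c3: data parity 0, sent cp 0 → ok
  c4: data parity 1, sent cp 1 → ok
Exactly one row (r3) and one column (c1) fail → the flipped bit is at their intersection.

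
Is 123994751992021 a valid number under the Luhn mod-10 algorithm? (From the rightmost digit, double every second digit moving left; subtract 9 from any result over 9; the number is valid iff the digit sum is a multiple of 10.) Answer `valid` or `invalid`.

From the right, keep odd positions and double even positions (subtract 9 from any doubled value over 9):
  doubled (positions 2,4,...): 4 4 9 1 8 9 4 → sum 39
  kept (positions 1,3,...): 1 0 9 1 7 9 3 1 → sum 31
Total = 70.
70 mod 10 = 0, so the number is valid.

valid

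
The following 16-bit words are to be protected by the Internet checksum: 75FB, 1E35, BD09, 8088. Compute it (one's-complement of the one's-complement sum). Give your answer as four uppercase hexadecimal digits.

One's-complement addition (fold any carry out of bit 15 back into bit 0):
  0x75FB + 0x1E35 = 0x09430
  0x9430 + 0xBD09 = 0x15139 → wrap carry → 0x513A
  0x513A + 0x8088 = 0x0D1C2
One's-complement sum = 0xD1C2.
Checksum = ~0xD1C2 & 0xFFFF = 0x2E3D.

2E3D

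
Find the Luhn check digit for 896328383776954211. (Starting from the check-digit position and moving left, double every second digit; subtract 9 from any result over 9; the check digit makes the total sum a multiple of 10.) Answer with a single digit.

3

Partial digits right→left: 1 1 2 4 5 9 6 7 7 3 8 3 8 2 3 6 9 8
Double every second digit counting from the check-digit position (so the 1st, 3rd, 5th, ... of the partial from the right).
  doubled (with −9 where >9): 2 4 1 3 5 7 7 6 9 → sum 44
  kept as-is: 1 4 9 7 3 3 2 6 8 → sum 43
Total = 44 + 43 = 87.
Check digit = (10 − (87 mod 10)) mod 10 = 3.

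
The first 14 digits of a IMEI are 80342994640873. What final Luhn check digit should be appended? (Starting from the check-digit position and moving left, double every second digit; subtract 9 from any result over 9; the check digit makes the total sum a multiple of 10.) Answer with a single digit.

9

Partial digits right→left: 3 7 8 0 4 6 4 9 9 2 4 3 0 8
Double every second digit counting from the check-digit position (so the 1st, 3rd, 5th, ... of the partial from the right).
  doubled (with −9 where >9): 6 7 8 8 9 8 0 → sum 46
  kept as-is: 7 0 6 9 2 3 8 → sum 35
Total = 46 + 35 = 81.
Check digit = (10 − (81 mod 10)) mod 10 = 9.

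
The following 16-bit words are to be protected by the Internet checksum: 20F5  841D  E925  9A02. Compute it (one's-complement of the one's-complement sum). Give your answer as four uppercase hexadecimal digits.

One's-complement addition (fold any carry out of bit 15 back into bit 0):
  0x20F5 + 0x841D = 0x0A512
  0xA512 + 0xE925 = 0x18E37 → wrap carry → 0x8E38
  0x8E38 + 0x9A02 = 0x1283A → wrap carry → 0x283B
One's-complement sum = 0x283B.
Checksum = ~0x283B & 0xFFFF = 0xD7C4.

D7C4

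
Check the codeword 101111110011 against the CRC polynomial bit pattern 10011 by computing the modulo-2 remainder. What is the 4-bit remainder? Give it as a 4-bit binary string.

Modulo-2 division of 101111110011 by 10011:
  pos 0: 10111 XOR 10011 = 00100
  pos 2: 10011 XOR 10011 = 00000
  pos 7: 10011 XOR 10011 = 00000
Remainder = 0000 (zero — the frame passes the CRC check).

0000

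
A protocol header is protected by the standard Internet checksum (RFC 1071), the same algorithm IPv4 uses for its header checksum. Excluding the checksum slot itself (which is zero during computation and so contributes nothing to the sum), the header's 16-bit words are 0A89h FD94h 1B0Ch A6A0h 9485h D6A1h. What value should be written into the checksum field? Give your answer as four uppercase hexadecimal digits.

CB0D

One's-complement addition (fold any carry out of bit 15 back into bit 0):
  0x0A89 + 0xFD94 = 0x1081D → wrap carry → 0x081E
  0x081E + 0x1B0C = 0x0232A
  0x232A + 0xA6A0 = 0x0C9CA
  0xC9CA + 0x9485 = 0x15E4F → wrap carry → 0x5E50
  0x5E50 + 0xD6A1 = 0x134F1 → wrap carry → 0x34F2
One's-complement sum = 0x34F2.
Checksum = ~0x34F2 & 0xFFFF = 0xCB0D.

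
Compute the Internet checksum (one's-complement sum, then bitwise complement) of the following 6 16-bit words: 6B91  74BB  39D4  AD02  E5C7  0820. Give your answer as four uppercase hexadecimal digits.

One's-complement addition (fold any carry out of bit 15 back into bit 0):
  0x6B91 + 0x74BB = 0x0E04C
  0xE04C + 0x39D4 = 0x11A20 → wrap carry → 0x1A21
  0x1A21 + 0xAD02 = 0x0C723
  0xC723 + 0xE5C7 = 0x1ACEA → wrap carry → 0xACEB
  0xACEB + 0x0820 = 0x0B50B
One's-complement sum = 0xB50B.
Checksum = ~0xB50B & 0xFFFF = 0x4AF4.

4AF4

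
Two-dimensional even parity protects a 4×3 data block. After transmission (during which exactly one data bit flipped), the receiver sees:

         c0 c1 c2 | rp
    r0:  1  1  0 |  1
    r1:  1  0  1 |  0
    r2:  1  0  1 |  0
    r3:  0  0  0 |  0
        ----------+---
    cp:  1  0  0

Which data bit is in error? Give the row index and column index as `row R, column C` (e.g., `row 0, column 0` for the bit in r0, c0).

row 0, column 1

Recompute each row's even parity and compare to rp:
  r0: data parity 0, sent rp 1 → mismatch
  r1: data parity 0, sent rp 0 → ok
  r2: data parity 0, sent rp 0 → ok
  r3: data parity 0, sent rp 0 → ok
Recompute each column's even parity and compare to cp:
  c0: data parity 1, sent cp 1 → ok
  c1: data parity 1, sent cp 0 → mismatch
  c2: data parity 0, sent cp 0 → ok
Exactly one row (r0) and one column (c1) fail → the flipped bit is at their intersection.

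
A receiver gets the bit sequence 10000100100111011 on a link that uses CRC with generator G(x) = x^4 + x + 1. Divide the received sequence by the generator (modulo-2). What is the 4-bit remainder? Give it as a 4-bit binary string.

Modulo-2 division of 10000100100111011 by 10011:
  pos 0: 10000 XOR 10011 = 00011
  pos 3: 11100 XOR 10011 = 01111
  pos 4: 11111 XOR 10011 = 01100
  pos 5: 11000 XOR 10011 = 01011
  pos 6: 10110 XOR 10011 = 00101
  pos 8: 10111 XOR 10011 = 00100
  pos 10: 10010 XOR 10011 = 00001
Remainder = 0111 (nonzero — an error is detected).

0111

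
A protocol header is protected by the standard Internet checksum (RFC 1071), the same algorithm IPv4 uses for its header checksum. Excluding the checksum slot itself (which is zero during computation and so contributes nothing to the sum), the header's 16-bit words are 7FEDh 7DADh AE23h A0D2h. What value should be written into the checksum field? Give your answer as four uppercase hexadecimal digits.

B36E

One's-complement addition (fold any carry out of bit 15 back into bit 0):
  0x7FED + 0x7DAD = 0x0FD9A
  0xFD9A + 0xAE23 = 0x1ABBD → wrap carry → 0xABBE
  0xABBE + 0xA0D2 = 0x14C90 → wrap carry → 0x4C91
One's-complement sum = 0x4C91.
Checksum = ~0x4C91 & 0xFFFF = 0xB36E.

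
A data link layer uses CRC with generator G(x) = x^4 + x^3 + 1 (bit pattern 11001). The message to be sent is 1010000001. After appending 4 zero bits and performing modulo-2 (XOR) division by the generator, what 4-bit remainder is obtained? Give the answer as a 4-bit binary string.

0010

Append 4 zeros: 10100000010000. Divide by 11001 (XOR where the leading bit is 1):
  pos 0: 10100 XOR 11001 = 01101
  pos 1: 11010 XOR 11001 = 00011
  pos 4: 11000 XOR 11001 = 00001
  pos 8: 11000 XOR 11001 = 00001
Remainder (last 4 bits) = 0010. This is the CRC / FCS.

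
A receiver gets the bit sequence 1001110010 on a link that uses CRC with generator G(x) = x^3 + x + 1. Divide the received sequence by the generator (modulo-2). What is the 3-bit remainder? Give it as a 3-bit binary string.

Modulo-2 division of 1001110010 by 1011:
  pos 0: 1001 XOR 1011 = 0010
  pos 2: 1011 XOR 1011 = 0000
Remainder = 010 (nonzero — an error is detected).

010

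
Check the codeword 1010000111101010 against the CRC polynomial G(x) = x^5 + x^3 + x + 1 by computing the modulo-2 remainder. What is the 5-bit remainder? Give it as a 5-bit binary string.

Modulo-2 division of 1010000111101010 by 101011:
  pos 0: 101000 XOR 101011 = 000011
  pos 4: 110111 XOR 101011 = 011100
  pos 5: 111001 XOR 101011 = 010010
  pos 6: 100100 XOR 101011 = 001111
  pos 8: 111110 XOR 101011 = 010101
  pos 9: 101011 XOR 101011 = 000000
Remainder = 00000 (zero — the frame passes the CRC check).

00000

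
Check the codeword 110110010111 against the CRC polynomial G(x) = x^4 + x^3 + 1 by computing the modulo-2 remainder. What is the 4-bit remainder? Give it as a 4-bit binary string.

Modulo-2 division of 110110010111 by 11001:
  pos 0: 11011 XOR 11001 = 00010
  pos 3: 10001 XOR 11001 = 01000
  pos 4: 10000 XOR 11001 = 01001
  pos 5: 10011 XOR 11001 = 01010
  pos 6: 10101 XOR 11001 = 01100
  pos 7: 11001 XOR 11001 = 00000
Remainder = 0000 (zero — the frame passes the CRC check).

0000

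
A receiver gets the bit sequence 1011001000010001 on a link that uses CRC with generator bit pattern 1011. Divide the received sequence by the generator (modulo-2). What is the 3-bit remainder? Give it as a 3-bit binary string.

011

Modulo-2 division of 1011001000010001 by 1011:
  pos 0: 1011 XOR 1011 = 0000
  pos 6: 1000 XOR 1011 = 0011
  pos 8: 1101 XOR 1011 = 0110
  pos 9: 1100 XOR 1011 = 0111
  pos 10: 1110 XOR 1011 = 0101
  pos 11: 1010 XOR 1011 = 0001
Remainder = 011 (nonzero — an error is detected).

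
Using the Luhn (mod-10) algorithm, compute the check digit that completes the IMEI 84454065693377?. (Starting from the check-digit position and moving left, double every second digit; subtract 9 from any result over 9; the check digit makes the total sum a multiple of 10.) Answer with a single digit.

2

Partial digits right→left: 7 7 3 3 9 6 5 6 0 4 5 4 4 8
Double every second digit counting from the check-digit position (so the 1st, 3rd, 5th, ... of the partial from the right).
  doubled (with −9 where >9): 5 6 9 1 0 1 8 → sum 30
  kept as-is: 7 3 6 6 4 4 8 → sum 38
Total = 30 + 38 = 68.
Check digit = (10 − (68 mod 10)) mod 10 = 2.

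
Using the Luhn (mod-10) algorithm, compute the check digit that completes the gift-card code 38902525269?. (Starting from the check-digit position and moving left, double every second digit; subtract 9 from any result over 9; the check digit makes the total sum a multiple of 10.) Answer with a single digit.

0

Partial digits right→left: 9 6 2 5 2 5 2 0 9 8 3
Double every second digit counting from the check-digit position (so the 1st, 3rd, 5th, ... of the partial from the right).
  doubled (with −9 where >9): 9 4 4 4 9 6 → sum 36
  kept as-is: 6 5 5 0 8 → sum 24
Total = 36 + 24 = 60.
Check digit = (10 − (60 mod 10)) mod 10 = 0.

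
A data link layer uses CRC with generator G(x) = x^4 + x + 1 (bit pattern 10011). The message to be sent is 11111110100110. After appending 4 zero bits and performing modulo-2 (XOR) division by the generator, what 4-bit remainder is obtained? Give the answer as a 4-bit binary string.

0010

Append 4 zeros: 111111101001100000. Divide by 10011 (XOR where the leading bit is 1):
  pos 0: 11111 XOR 10011 = 01100
  pos 1: 11001 XOR 10011 = 01010
  pos 2: 10101 XOR 10011 = 00110
  pos 4: 11001 XOR 10011 = 01010
  pos 5: 10100 XOR 10011 = 00111
  pos 7: 11101 XOR 10011 = 01110
  pos 8: 11101 XOR 10011 = 01110
  pos 9: 11100 XOR 10011 = 01111
  pos 10: 11110 XOR 10011 = 01101
  pos 11: 11010 XOR 10011 = 01001
  pos 12: 10010 XOR 10011 = 00001
Remainder (last 4 bits) = 0010. This is the CRC / FCS.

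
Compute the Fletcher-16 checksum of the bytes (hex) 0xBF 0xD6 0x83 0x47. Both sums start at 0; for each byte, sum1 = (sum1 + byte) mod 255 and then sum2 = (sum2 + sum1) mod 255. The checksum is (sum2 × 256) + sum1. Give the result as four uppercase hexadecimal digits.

Running sums (mod 255):
  after byte 0 (0xBF): sum1=191, sum2=191
  after byte 1 (0xD6): sum1=150, sum2=86
  after byte 2 (0x83): sum1=26, sum2=112
  after byte 3 (0x47): sum1=97, sum2=209
Checksum = sum2·256 + sum1 = 209·256 + 97 = 53601 = 0xD161.

D161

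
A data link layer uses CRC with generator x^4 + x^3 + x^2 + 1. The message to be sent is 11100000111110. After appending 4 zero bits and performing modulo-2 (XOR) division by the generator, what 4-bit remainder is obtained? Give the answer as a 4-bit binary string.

0000

Append 4 zeros: 111000001111100000. Divide by 11101 (XOR where the leading bit is 1):
  pos 0: 11100 XOR 11101 = 00001
  pos 4: 10001 XOR 11101 = 01100
  pos 5: 11001 XOR 11101 = 00100
  pos 7: 10011 XOR 11101 = 01110
  pos 8: 11101 XOR 11101 = 00000
Remainder (last 4 bits) = 0000. This is the CRC / FCS.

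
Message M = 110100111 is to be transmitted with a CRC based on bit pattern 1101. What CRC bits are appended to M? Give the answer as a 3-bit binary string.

001

Append 3 zeros: 110100111000. Divide by 1101 (XOR where the leading bit is 1):
  pos 0: 1101 XOR 1101 = 0000
  pos 6: 1110 XOR 1101 = 0011
  pos 8: 1100 XOR 1101 = 0001
Remainder (last 3 bits) = 001. This is the CRC / FCS.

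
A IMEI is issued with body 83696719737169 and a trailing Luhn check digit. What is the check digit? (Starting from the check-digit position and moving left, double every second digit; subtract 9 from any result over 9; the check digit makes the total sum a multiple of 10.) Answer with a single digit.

3

Partial digits right→left: 9 6 1 7 3 7 9 1 7 6 9 6 3 8
Double every second digit counting from the check-digit position (so the 1st, 3rd, 5th, ... of the partial from the right).
  doubled (with −9 where >9): 9 2 6 9 5 9 6 → sum 46
  kept as-is: 6 7 7 1 6 6 8 → sum 41
Total = 46 + 41 = 87.
Check digit = (10 − (87 mod 10)) mod 10 = 3.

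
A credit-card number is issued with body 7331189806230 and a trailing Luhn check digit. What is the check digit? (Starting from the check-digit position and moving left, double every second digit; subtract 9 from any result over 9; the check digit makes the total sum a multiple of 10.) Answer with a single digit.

Partial digits right→left: 0 3 2 6 0 8 9 8 1 1 3 3 7
Double every second digit counting from the check-digit position (so the 1st, 3rd, 5th, ... of the partial from the right).
  doubled (with −9 where >9): 0 4 0 9 2 6 5 → sum 26
  kept as-is: 3 6 8 8 1 3 → sum 29
Total = 26 + 29 = 55.
Check digit = (10 − (55 mod 10)) mod 10 = 5.

5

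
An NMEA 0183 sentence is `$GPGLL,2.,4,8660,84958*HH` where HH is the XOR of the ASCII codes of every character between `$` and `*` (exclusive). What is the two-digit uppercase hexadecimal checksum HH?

48

XOR the ASCII codes of the payload characters:
  'G' = 0x47 → acc = 0x47
  'P' = 0x50 → acc = 0x17
  'G' = 0x47 → acc = 0x50
  'L' = 0x4C → acc = 0x1C
  'L' = 0x4C → acc = 0x50
  ',' = 0x2C → acc = 0x7C
  '2' = 0x32 → acc = 0x4E
  '.' = 0x2E → acc = 0x60
  ',' = 0x2C → acc = 0x4C
  '4' = 0x34 → acc = 0x78
  ',' = 0x2C → acc = 0x54
  '8' = 0x38 → acc = 0x6C
  '6' = 0x36 → acc = 0x5A
  '6' = 0x36 → acc = 0x6C
  '0' = 0x30 → acc = 0x5C
  ',' = 0x2C → acc = 0x70
  '8' = 0x38 → acc = 0x48
  '4' = 0x34 → acc = 0x7C
  '9' = 0x39 → acc = 0x45
  '5' = 0x35 → acc = 0x70
  '8' = 0x38 → acc = 0x48
Checksum = 0x48.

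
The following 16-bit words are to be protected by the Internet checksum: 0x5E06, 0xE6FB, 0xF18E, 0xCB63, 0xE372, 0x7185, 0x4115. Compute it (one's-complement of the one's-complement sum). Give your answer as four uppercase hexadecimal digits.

67FD

One's-complement addition (fold any carry out of bit 15 back into bit 0):
  0x5E06 + 0xE6FB = 0x14501 → wrap carry → 0x4502
  0x4502 + 0xF18E = 0x13690 → wrap carry → 0x3691
  0x3691 + 0xCB63 = 0x101F4 → wrap carry → 0x01F5
  0x01F5 + 0xE372 = 0x0E567
  0xE567 + 0x7185 = 0x156EC → wrap carry → 0x56ED
  0x56ED + 0x4115 = 0x09802
One's-complement sum = 0x9802.
Checksum = ~0x9802 & 0xFFFF = 0x67FD.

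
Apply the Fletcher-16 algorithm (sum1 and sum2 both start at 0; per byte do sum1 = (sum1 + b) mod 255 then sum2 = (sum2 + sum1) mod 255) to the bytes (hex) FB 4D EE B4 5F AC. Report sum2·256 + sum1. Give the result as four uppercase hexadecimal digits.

Running sums (mod 255):
  after byte 0 (FB): sum1=251, sum2=251
  after byte 1 (4D): sum1=73, sum2=69
  after byte 2 (EE): sum1=56, sum2=125
  after byte 3 (B4): sum1=236, sum2=106
  after byte 4 (5F): sum1=76, sum2=182
  after byte 5 (AC): sum1=248, sum2=175
Checksum = sum2·256 + sum1 = 175·256 + 248 = 45048 = 0xAFF8.

AFF8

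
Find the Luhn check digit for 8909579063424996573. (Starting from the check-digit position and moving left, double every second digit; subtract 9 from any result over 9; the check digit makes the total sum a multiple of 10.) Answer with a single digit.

6

Partial digits right→left: 3 7 5 6 9 9 4 2 4 3 6 0 9 7 5 9 0 9 8
Double every second digit counting from the check-digit position (so the 1st, 3rd, 5th, ... of the partial from the right).
  doubled (with −9 where >9): 6 1 9 8 8 3 9 1 0 7 → sum 52
  kept as-is: 7 6 9 2 3 0 7 9 9 → sum 52
Total = 52 + 52 = 104.
Check digit = (10 − (104 mod 10)) mod 10 = 6.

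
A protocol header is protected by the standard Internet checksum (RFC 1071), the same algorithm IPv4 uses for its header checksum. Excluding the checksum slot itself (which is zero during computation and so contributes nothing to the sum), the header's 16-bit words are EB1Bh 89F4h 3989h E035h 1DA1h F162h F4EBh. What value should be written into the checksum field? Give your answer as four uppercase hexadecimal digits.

6D40

One's-complement addition (fold any carry out of bit 15 back into bit 0):
  0xEB1B + 0x89F4 = 0x1750F → wrap carry → 0x7510
  0x7510 + 0x3989 = 0x0AE99
  0xAE99 + 0xE035 = 0x18ECE → wrap carry → 0x8ECF
  0x8ECF + 0x1DA1 = 0x0AC70
  0xAC70 + 0xF162 = 0x19DD2 → wrap carry → 0x9DD3
  0x9DD3 + 0xF4EB = 0x192BE → wrap carry → 0x92BF
One's-complement sum = 0x92BF.
Checksum = ~0x92BF & 0xFFFF = 0x6D40.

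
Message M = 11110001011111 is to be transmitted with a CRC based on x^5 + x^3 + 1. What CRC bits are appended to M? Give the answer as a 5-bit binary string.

Append 5 zeros: 1111000101111100000. Divide by 101001 (XOR where the leading bit is 1):
  pos 0: 111100 XOR 101001 = 010101
  pos 1: 101010 XOR 101001 = 000011
  pos 5: 111011 XOR 101001 = 010010
  pos 6: 100101 XOR 101001 = 001100
  pos 8: 110011 XOR 101001 = 011010
  pos 9: 110100 XOR 101001 = 011101
  pos 10: 111010 XOR 101001 = 010011
  pos 11: 100110 XOR 101001 = 001111
  pos 13: 111100 XOR 101001 = 010101
Remainder (last 5 bits) = 10101. This is the CRC / FCS.

10101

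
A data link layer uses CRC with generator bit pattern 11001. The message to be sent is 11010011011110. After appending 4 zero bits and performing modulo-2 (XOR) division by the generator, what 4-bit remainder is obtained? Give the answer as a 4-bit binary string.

0000

Append 4 zeros: 110100110111100000. Divide by 11001 (XOR where the leading bit is 1):
  pos 0: 11010 XOR 11001 = 00011
  pos 3: 11011 XOR 11001 = 00010
  pos 6: 10011 XOR 11001 = 01010
  pos 7: 10101 XOR 11001 = 01100
  pos 8: 11001 XOR 11001 = 00000
Remainder (last 4 bits) = 0000. This is the CRC / FCS.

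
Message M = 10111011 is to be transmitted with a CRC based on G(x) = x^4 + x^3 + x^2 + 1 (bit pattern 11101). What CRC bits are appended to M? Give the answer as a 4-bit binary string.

0000

Append 4 zeros: 101110110000. Divide by 11101 (XOR where the leading bit is 1):
  pos 0: 10111 XOR 11101 = 01010
  pos 1: 10100 XOR 11101 = 01001
  pos 2: 10011 XOR 11101 = 01110
  pos 3: 11101 XOR 11101 = 00000
Remainder (last 4 bits) = 0000. This is the CRC / FCS.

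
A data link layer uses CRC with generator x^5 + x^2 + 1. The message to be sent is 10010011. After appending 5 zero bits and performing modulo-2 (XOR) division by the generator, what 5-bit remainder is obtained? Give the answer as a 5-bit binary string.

Append 5 zeros: 1001001100000. Divide by 100101 (XOR where the leading bit is 1):
  pos 0: 100100 XOR 100101 = 000001
  pos 5: 111000 XOR 100101 = 011101
  pos 6: 111010 XOR 100101 = 011111
  pos 7: 111110 XOR 100101 = 011011
Remainder (last 5 bits) = 11011. This is the CRC / FCS.

11011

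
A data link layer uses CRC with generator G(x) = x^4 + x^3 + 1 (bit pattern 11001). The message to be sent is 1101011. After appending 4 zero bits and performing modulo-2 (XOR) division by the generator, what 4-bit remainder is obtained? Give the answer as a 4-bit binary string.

1010

Append 4 zeros: 11010110000. Divide by 11001 (XOR where the leading bit is 1):
  pos 0: 11010 XOR 11001 = 00011
  pos 3: 11110 XOR 11001 = 00111
  pos 5: 11100 XOR 11001 = 00101
Remainder (last 4 bits) = 1010. This is the CRC / FCS.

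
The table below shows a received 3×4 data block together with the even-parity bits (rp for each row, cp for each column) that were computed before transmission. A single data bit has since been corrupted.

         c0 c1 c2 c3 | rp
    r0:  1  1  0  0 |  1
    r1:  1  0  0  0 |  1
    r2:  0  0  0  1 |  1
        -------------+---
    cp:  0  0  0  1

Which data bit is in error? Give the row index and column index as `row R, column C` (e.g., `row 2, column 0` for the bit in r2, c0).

Recompute each row's even parity and compare to rp:
  r0: data parity 0, sent rp 1 → mismatch
  r1: data parity 1, sent rp 1 → ok
  r2: data parity 1, sent rp 1 → ok
Recompute each column's even parity and compare to cp:
  c0: data parity 0, sent cp 0 → ok
  c1: data parity 1, sent cp 0 → mismatch
  c2: data parity 0, sent cp 0 → ok
  c3: data parity 1, sent cp 1 → ok
Exactly one row (r0) and one column (c1) fail → the flipped bit is at their intersection.

row 0, column 1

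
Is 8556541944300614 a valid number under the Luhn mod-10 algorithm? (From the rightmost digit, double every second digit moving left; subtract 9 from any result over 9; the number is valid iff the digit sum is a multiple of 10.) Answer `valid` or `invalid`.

invalid

From the right, keep odd positions and double even positions (subtract 9 from any doubled value over 9):
  doubled (positions 2,4,...): 2 0 6 8 2 1 1 7 → sum 27
  kept (positions 1,3,...): 4 6 0 4 9 4 6 5 → sum 38
Total = 65.
65 mod 10 = 5, so the number is invalid.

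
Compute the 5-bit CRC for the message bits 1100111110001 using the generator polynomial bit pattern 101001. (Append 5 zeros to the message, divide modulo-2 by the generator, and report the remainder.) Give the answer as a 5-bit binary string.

10111

Append 5 zeros: 110011111000100000. Divide by 101001 (XOR where the leading bit is 1):
  pos 0: 110011 XOR 101001 = 011010
  pos 1: 110101 XOR 101001 = 011100
  pos 2: 111001 XOR 101001 = 010000
  pos 3: 100001 XOR 101001 = 001000
  pos 5: 100000 XOR 101001 = 001001
  pos 7: 100101 XOR 101001 = 001100
  pos 9: 110000 XOR 101001 = 011001
  pos 10: 110010 XOR 101001 = 011011
  pos 11: 110110 XOR 101001 = 011111
  pos 12: 111110 XOR 101001 = 010111
Remainder (last 5 bits) = 10111. This is the CRC / FCS.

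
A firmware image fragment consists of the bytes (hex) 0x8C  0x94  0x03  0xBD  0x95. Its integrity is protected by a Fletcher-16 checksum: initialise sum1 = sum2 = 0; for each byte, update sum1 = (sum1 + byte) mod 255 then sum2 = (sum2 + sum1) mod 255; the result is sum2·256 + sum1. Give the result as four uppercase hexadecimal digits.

2B77

Running sums (mod 255):
  after byte 0 (0x8C): sum1=140, sum2=140
  after byte 1 (0x94): sum1=33, sum2=173
  after byte 2 (0x03): sum1=36, sum2=209
  after byte 3 (0xBD): sum1=225, sum2=179
  after byte 4 (0x95): sum1=119, sum2=43
Checksum = sum2·256 + sum1 = 43·256 + 119 = 11127 = 0x2B77.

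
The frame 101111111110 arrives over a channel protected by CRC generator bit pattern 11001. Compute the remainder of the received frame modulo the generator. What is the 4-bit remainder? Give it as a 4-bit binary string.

Modulo-2 division of 101111111110 by 11001:
  pos 0: 10111 XOR 11001 = 01110
  pos 1: 11101 XOR 11001 = 00100
  pos 3: 10011 XOR 11001 = 01010
  pos 4: 10101 XOR 11001 = 01100
  pos 5: 11001 XOR 11001 = 00000
Remainder = 0010 (nonzero — an error is detected).

0010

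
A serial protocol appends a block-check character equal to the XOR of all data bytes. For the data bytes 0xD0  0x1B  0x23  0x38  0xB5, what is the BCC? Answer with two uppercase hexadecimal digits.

XOR the bytes together:
  start with 0xD0
  0xD0 ⊕ 0x1B = 0xCB
  0xCB ⊕ 0x23 = 0xE8
  0xE8 ⊕ 0x38 = 0xD0
  0xD0 ⊕ 0xB5 = 0x65

65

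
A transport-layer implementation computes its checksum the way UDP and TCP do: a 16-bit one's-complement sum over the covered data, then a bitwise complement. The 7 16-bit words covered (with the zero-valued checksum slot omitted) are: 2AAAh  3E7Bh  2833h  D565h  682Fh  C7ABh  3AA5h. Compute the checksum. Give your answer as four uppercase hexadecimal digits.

One's-complement addition (fold any carry out of bit 15 back into bit 0):
  0x2AAA + 0x3E7B = 0x06925
  0x6925 + 0x2833 = 0x09158
  0x9158 + 0xD565 = 0x166BD → wrap carry → 0x66BE
  0x66BE + 0x682F = 0x0CEED
  0xCEED + 0xC7AB = 0x19698 → wrap carry → 0x9699
  0x9699 + 0x3AA5 = 0x0D13E
One's-complement sum = 0xD13E.
Checksum = ~0xD13E & 0xFFFF = 0x2EC1.

2EC1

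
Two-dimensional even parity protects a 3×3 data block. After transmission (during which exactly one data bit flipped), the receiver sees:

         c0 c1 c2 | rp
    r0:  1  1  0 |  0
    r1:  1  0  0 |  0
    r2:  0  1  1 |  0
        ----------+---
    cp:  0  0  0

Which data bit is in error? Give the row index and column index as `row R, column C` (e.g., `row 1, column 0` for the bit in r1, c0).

Recompute each row's even parity and compare to rp:
  r0: data parity 0, sent rp 0 → ok
  r1: data parity 1, sent rp 0 → mismatch
  r2: data parity 0, sent rp 0 → ok
Recompute each column's even parity and compare to cp:
  c0: data parity 0, sent cp 0 → ok
  c1: data parity 0, sent cp 0 → ok
  c2: data parity 1, sent cp 0 → mismatch
Exactly one row (r1) and one column (c2) fail → the flipped bit is at their intersection.

row 1, column 2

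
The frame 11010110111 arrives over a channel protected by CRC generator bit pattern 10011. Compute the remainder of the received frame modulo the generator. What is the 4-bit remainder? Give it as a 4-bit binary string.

0100

Modulo-2 division of 11010110111 by 10011:
  pos 0: 11010 XOR 10011 = 01001
  pos 1: 10011 XOR 10011 = 00000
  pos 6: 10111 XOR 10011 = 00100
Remainder = 0100 (nonzero — an error is detected).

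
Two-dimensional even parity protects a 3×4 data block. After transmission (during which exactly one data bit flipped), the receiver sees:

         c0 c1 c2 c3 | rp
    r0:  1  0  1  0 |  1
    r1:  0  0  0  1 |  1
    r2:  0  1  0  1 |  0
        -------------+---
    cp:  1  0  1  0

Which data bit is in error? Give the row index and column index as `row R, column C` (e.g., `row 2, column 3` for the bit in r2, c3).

row 0, column 1

Recompute each row's even parity and compare to rp:
  r0: data parity 0, sent rp 1 → mismatch
  r1: data parity 1, sent rp 1 → ok
  r2: data parity 0, sent rp 0 → ok
Recompute each column's even parity and compare to cp:
  c0: data parity 1, sent cp 1 → ok
  c1: data parity 1, sent cp 0 → mismatch
  c2: data parity 1, sent cp 1 → ok
  c3: data parity 0, sent cp 0 → ok
Exactly one row (r0) and one column (c1) fail → the flipped bit is at their intersection.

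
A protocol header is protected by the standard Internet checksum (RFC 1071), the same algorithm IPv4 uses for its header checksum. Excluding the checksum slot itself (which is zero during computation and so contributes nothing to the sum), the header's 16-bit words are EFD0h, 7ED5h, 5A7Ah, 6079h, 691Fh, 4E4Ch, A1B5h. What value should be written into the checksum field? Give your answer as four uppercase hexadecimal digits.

One's-complement addition (fold any carry out of bit 15 back into bit 0):
  0xEFD0 + 0x7ED5 = 0x16EA5 → wrap carry → 0x6EA6
  0x6EA6 + 0x5A7A = 0x0C920
  0xC920 + 0x6079 = 0x12999 → wrap carry → 0x299A
  0x299A + 0x691F = 0x092B9
  0x92B9 + 0x4E4C = 0x0E105
  0xE105 + 0xA1B5 = 0x182BA → wrap carry → 0x82BB
One's-complement sum = 0x82BB.
Checksum = ~0x82BB & 0xFFFF = 0x7D44.

7D44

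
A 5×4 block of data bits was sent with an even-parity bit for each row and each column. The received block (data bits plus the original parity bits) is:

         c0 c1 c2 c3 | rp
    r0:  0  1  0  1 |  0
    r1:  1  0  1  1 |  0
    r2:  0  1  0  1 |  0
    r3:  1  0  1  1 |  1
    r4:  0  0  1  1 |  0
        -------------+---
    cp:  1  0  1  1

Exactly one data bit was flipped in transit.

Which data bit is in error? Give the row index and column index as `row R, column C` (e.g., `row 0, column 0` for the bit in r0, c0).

Recompute each row's even parity and compare to rp:
  r0: data parity 0, sent rp 0 → ok
  r1: data parity 1, sent rp 0 → mismatch
  r2: data parity 0, sent rp 0 → ok
  r3: data parity 1, sent rp 1 → ok
  r4: data parity 0, sent rp 0 → ok
Recompute each column's even parity and compare to cp:
  c0: data parity 0, sent cp 1 → mismatch
  c1: data parity 0, sent cp 0 → ok
  c2: data parity 1, sent cp 1 → ok
  c3: data parity 1, sent cp 1 → ok
Exactly one row (r1) and one column (c0) fail → the flipped bit is at their intersection.

row 1, column 0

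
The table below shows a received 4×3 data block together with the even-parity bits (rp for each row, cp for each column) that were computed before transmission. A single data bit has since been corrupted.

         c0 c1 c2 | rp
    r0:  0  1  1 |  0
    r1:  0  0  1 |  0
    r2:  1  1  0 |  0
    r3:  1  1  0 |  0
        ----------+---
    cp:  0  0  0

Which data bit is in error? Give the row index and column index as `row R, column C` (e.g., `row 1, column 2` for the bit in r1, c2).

row 1, column 1

Recompute each row's even parity and compare to rp:
  r0: data parity 0, sent rp 0 → ok
  r1: data parity 1, sent rp 0 → mismatch
  r2: data parity 0, sent rp 0 → ok
  r3: data parity 0, sent rp 0 → ok
Recompute each column's even parity and compare to cp:
  c0: data parity 0, sent cp 0 → ok
  c1: data parity 1, sent cp 0 → mismatch
  c2: data parity 0, sent cp 0 → ok
Exactly one row (r1) and one column (c1) fail → the flipped bit is at their intersection.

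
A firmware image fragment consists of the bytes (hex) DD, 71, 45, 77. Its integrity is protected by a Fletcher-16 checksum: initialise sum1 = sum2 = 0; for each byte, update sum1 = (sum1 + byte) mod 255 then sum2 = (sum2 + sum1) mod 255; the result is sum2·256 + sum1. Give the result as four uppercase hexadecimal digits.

Running sums (mod 255):
  after byte 0 (DD): sum1=221, sum2=221
  after byte 1 (71): sum1=79, sum2=45
  after byte 2 (45): sum1=148, sum2=193
  after byte 3 (77): sum1=12, sum2=205
Checksum = sum2·256 + sum1 = 205·256 + 12 = 52492 = 0xCD0C.

CD0C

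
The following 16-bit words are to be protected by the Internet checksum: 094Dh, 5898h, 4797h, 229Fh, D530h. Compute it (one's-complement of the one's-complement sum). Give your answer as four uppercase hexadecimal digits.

One's-complement addition (fold any carry out of bit 15 back into bit 0):
  0x094D + 0x5898 = 0x061E5
  0x61E5 + 0x4797 = 0x0A97C
  0xA97C + 0x229F = 0x0CC1B
  0xCC1B + 0xD530 = 0x1A14B → wrap carry → 0xA14C
One's-complement sum = 0xA14C.
Checksum = ~0xA14C & 0xFFFF = 0x5EB3.

5EB3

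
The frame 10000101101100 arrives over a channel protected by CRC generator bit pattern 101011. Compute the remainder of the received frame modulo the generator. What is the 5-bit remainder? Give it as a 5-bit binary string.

00000

Modulo-2 division of 10000101101100 by 101011:
  pos 0: 100001 XOR 101011 = 001010
  pos 2: 101001 XOR 101011 = 000010
  pos 6: 101011 XOR 101011 = 000000
Remainder = 00000 (zero — the frame passes the CRC check).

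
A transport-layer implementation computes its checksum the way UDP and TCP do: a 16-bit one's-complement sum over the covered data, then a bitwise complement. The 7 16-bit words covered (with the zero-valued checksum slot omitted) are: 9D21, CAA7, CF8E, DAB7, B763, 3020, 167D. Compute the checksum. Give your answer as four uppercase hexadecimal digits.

One's-complement addition (fold any carry out of bit 15 back into bit 0):
  0x9D21 + 0xCAA7 = 0x167C8 → wrap carry → 0x67C9
  0x67C9 + 0xCF8E = 0x13757 → wrap carry → 0x3758
  0x3758 + 0xDAB7 = 0x1120F → wrap carry → 0x1210
  0x1210 + 0xB763 = 0x0C973
  0xC973 + 0x3020 = 0x0F993
  0xF993 + 0x167D = 0x11010 → wrap carry → 0x1011
One's-complement sum = 0x1011.
Checksum = ~0x1011 & 0xFFFF = 0xEFEE.

EFEE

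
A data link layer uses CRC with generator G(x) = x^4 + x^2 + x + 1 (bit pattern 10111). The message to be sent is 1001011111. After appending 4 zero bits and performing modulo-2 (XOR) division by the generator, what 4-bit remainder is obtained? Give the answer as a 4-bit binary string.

Append 4 zeros: 10010111110000. Divide by 10111 (XOR where the leading bit is 1):
  pos 0: 10010 XOR 10111 = 00101
  pos 2: 10111 XOR 10111 = 00000
  pos 7: 11100 XOR 10111 = 01011
  pos 8: 10110 XOR 10111 = 00001
Remainder (last 4 bits) = 0010. This is the CRC / FCS.

0010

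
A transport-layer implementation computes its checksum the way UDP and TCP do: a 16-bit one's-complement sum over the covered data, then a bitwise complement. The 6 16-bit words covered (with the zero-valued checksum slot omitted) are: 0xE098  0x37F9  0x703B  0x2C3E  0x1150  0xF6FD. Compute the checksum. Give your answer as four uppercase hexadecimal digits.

One's-complement addition (fold any carry out of bit 15 back into bit 0):
  0xE098 + 0x37F9 = 0x11891 → wrap carry → 0x1892
  0x1892 + 0x703B = 0x088CD
  0x88CD + 0x2C3E = 0x0B50B
  0xB50B + 0x1150 = 0x0C65B
  0xC65B + 0xF6FD = 0x1BD58 → wrap carry → 0xBD59
One's-complement sum = 0xBD59.
Checksum = ~0xBD59 & 0xFFFF = 0x42A6.

42A6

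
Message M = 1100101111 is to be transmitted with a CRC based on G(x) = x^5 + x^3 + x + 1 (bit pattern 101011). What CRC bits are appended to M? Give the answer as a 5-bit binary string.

01101

Append 5 zeros: 110010111100000. Divide by 101011 (XOR where the leading bit is 1):
  pos 0: 110010 XOR 101011 = 011001
  pos 1: 110011 XOR 101011 = 011000
  pos 2: 110001 XOR 101011 = 011010
  pos 3: 110101 XOR 101011 = 011110
  pos 4: 111101 XOR 101011 = 010110
  pos 5: 101100 XOR 101011 = 000111
  pos 8: 111000 XOR 101011 = 010011
  pos 9: 100110 XOR 101011 = 001101
Remainder (last 5 bits) = 01101. This is the CRC / FCS.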